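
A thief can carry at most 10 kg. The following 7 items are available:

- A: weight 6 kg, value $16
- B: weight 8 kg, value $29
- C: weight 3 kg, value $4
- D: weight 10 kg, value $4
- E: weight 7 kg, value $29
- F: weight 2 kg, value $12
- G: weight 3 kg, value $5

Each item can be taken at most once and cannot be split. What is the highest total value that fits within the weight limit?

This is a 0/1 knapsack; check combinations near the capacity.
- E+F: weight 7+2=9, value 29+12=41
- B+F: weight 8+2=10, value 29+12=41
- E+G: weight 7+3=10, value 29+5=34
Best: $41.

$41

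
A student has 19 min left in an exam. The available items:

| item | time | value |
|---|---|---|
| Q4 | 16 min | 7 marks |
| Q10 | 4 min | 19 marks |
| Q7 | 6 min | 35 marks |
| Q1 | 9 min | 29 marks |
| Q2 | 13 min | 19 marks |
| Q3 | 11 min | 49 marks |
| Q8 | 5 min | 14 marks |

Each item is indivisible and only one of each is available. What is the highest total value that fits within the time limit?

Check high-value combinations within 19 min:
- Q7+Q3: time 6+11=17, value 35+49=84
- Q10+Q7+Q1: time 4+6+9=19, value 19+35+29=83
- Q10+Q3: time 4+11=15, value 19+49=68
- Q10+Q7+Q8: time 4+6+5=15, value 19+35+14=68
Best: 84 marks.

84 marks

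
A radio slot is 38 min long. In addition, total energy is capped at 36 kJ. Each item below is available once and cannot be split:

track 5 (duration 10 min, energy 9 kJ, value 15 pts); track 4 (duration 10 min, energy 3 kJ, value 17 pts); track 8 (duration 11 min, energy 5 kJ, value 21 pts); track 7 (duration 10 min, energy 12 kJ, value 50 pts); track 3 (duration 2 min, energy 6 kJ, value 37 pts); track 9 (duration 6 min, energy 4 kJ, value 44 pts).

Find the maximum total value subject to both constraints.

Feasible sets respecting both limits:
- track 5+track 4+track 7+track 3+track 9: duration 38, energy 34, value 163
- track 8+track 7+track 3+track 9: duration 29, energy 27, value 152
- track 4+track 7+track 3+track 9: duration 28, energy 25, value 148
- track 5+track 7+track 3+track 9: duration 28, energy 31, value 146
Best: 163 pts.

163 pts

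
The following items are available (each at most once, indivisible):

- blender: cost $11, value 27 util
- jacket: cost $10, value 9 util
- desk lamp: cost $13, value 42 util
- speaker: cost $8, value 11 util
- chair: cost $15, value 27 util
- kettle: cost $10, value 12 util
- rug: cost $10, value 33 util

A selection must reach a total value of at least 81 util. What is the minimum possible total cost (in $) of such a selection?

31

Subsets with value ≥ 81, sorted by total cost:
- desk lamp+speaker+rug: cost 31, value 86
- desk lamp+kettle+rug: cost 33, value 87
- jacket+desk lamp+rug: cost 33, value 84
- blender+desk lamp+rug: cost 34, value 102
Minimum cost: 31 $.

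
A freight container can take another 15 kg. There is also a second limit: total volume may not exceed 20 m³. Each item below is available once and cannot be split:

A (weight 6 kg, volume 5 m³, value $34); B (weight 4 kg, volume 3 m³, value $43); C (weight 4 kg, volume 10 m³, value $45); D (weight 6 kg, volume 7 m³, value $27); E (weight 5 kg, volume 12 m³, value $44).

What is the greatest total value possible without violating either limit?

$122

Feasible sets respecting both limits:
- A+B+C: weight 14, volume 18, value 122
- A+B+E: weight 15, volume 20, value 121
- B+C+D: weight 14, volume 20, value 115
- B+C: weight 8, volume 13, value 88
Best: $122.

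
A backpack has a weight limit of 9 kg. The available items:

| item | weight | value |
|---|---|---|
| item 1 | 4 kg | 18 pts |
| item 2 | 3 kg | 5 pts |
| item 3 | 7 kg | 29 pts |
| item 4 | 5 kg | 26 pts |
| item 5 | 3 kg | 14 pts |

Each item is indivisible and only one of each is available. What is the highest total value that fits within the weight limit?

44 pts

Check high-value combinations within 9 kg:
- item 1+item 4: weight 4+5=9, value 18+26=44
- item 4+item 5: weight 5+3=8, value 26+14=40
- item 1+item 5: weight 4+3=7, value 18+14=32
- item 2+item 4: weight 3+5=8, value 5+26=31
- item 3: weight 7, value 29
Best: 44 pts.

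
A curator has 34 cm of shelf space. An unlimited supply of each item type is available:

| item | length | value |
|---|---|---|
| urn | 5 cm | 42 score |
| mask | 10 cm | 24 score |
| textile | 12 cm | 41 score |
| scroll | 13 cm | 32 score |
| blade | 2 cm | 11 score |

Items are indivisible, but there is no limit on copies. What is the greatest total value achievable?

Best value-per-unit is urn at 42/5; filling with it alone gives 6×42 = 252.
Optimal mix: 6×urn + 2×blade → length 34, value 274.

274 score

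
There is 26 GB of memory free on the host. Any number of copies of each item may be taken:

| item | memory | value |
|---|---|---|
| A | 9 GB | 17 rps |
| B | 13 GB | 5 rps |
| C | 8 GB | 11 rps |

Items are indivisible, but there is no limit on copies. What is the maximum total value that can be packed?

45 rps

Best value-per-unit is A at 17/9; filling with it alone gives 2×17 = 34.
Optimal mix: 2×A + 1×C → memory 26, value 45.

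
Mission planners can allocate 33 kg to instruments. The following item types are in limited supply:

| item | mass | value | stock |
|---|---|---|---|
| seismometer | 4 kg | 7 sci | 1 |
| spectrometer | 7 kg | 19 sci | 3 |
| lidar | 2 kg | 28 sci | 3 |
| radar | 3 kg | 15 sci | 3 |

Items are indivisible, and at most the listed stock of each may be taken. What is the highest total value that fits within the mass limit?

Top feasible selections:
- 1×seismometer + 2×spectrometer + 3×lidar + 3×radar: mass 33, value 174
- 3×spectrometer + 3×lidar + 2×radar: mass 33, value 171
- 2×spectrometer + 3×lidar + 3×radar: mass 29, value 167
Best: 174 sci.

174 sci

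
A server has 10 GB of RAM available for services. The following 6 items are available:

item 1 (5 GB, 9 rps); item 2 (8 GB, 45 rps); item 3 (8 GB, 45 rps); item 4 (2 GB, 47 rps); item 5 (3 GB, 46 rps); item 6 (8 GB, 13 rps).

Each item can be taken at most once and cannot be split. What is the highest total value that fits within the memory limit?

Check high-value combinations within 10 GB:
- item 1+item 4+item 5: memory 5+2+3=10, value 9+47+46=102
- item 4+item 5: memory 2+3=5, value 47+46=93
- item 2+item 4: memory 8+2=10, value 45+47=92
- item 3+item 4: memory 8+2=10, value 45+47=92
- item 4+item 6: memory 2+8=10, value 47+13=60
Best: 102 rps.

102 rps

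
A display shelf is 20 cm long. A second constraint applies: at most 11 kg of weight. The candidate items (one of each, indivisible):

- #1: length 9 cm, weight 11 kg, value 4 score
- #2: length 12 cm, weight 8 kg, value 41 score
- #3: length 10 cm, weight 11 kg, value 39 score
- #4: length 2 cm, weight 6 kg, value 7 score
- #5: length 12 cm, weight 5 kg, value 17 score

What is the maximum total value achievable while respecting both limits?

Feasible sets respecting both limits:
- #2: length 12, weight 8, value 41
- #3: length 10, weight 11, value 39
- #4+#5: length 14, weight 11, value 24
Best: 41 score.

41 score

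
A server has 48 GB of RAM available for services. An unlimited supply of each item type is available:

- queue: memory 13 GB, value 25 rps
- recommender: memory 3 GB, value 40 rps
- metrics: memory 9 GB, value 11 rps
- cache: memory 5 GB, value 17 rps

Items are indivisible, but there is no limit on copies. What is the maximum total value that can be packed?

Best value-per-unit is recommender at 40/3, and filling with it alone uses memory 16×3=48. No mix of the others beats 16×40 = 640.

640 rps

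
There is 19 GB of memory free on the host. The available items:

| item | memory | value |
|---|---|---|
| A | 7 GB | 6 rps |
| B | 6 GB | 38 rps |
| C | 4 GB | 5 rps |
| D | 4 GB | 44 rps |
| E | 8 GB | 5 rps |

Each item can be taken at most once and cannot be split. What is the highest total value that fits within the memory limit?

88 rps

This is a 0/1 knapsack; check combinations near the capacity.
- A+B+D: memory 7+6+4=17, value 6+38+44=88
- B+C+D: memory 6+4+4=14, value 38+5+44=87
- B+D+E: memory 6+4+8=18, value 38+44+5=87
- B+D: memory 6+4=10, value 38+44=82
- A+C+D: memory 7+4+4=15, value 6+5+44=55
Best: 88 rps.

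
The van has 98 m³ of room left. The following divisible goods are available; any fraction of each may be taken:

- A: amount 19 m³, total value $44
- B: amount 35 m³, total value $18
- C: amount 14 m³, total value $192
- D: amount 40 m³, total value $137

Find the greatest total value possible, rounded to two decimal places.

Take in order of value per unit:
- C (192/14 per unit): all 14 → value 192, running total 192.00
- D (137/40 per unit): all 40 → value 137, running total 329.00
- A (44/19 per unit): all 19 → value 44, running total 373.00
- B (18/35 per unit): 25 of 35 → value 25×18/35 = 12.8571, running total 385.86
Total 385.86.

385.86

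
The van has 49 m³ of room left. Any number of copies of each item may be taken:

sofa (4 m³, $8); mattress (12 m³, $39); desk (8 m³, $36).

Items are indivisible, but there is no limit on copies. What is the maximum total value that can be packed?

Best value-per-unit is desk at 36/8, and filling with it alone uses volume 6×8=48. No mix of the others beats 6×36 = 216.

$216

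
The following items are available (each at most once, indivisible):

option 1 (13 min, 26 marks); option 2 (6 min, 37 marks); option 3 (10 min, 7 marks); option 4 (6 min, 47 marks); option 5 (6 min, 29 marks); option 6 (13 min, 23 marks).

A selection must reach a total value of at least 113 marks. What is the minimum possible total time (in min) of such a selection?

18

Subsets with value ≥ 113, sorted by total time:
- option 2+option 4+option 5: time 18, value 113
- option 2+option 3+option 4+option 5: time 28, value 120
- option 1+option 2+option 4+option 5: time 31, value 139
- option 2+option 4+option 5+option 6: time 31, value 136
Minimum time: 18 min.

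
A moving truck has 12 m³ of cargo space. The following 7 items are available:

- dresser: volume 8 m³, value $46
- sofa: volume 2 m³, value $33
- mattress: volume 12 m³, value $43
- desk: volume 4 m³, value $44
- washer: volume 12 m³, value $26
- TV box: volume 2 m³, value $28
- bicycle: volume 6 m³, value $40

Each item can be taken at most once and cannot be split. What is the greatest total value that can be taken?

This is a 0/1 knapsack; check combinations near the capacity.
- sofa+desk+bicycle: volume 2+4+6=12, value 33+44+40=117
- desk+TV box+bicycle: volume 4+2+6=12, value 44+28+40=112
- dresser+sofa+TV box: volume 8+2+2=12, value 46+33+28=107
- sofa+desk+TV box: volume 2+4+2=8, value 33+44+28=105
- sofa+TV box+bicycle: volume 2+2+6=10, value 33+28+40=101
Best: $117.

$117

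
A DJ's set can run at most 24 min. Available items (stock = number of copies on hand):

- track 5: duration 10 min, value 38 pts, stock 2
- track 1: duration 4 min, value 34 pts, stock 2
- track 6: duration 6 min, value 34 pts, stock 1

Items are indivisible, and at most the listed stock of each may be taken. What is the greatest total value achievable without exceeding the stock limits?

140 pts

Best selections within duration 24 and stock limits:
- 1×track 5 + 2×track 1 + 1×track 6: duration 24, value 140
- 2×track 5 + 1×track 1: duration 24, value 110
Best: 140 pts.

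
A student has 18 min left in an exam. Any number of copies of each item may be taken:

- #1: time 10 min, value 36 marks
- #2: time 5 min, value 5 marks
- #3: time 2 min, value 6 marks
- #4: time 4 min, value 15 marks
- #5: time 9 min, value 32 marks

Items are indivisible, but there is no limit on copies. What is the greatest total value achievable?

Best value-per-unit is #4 at 15/4; filling with it alone gives 4×15 = 60.
Optimal mix: 1×#1 + 2×#4 → time 18, value 66.

66 marks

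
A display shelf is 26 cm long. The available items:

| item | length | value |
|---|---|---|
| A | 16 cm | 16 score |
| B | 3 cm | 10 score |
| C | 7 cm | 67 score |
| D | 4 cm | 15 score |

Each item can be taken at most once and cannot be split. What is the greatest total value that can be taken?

This is a 0/1 knapsack; check combinations near the capacity.
- A+B+C: length 16+3+7=26, value 16+10+67=93
- B+C+D: length 3+7+4=14, value 10+67+15=92
- A+C: length 16+7=23, value 16+67=83
Best: 93 score.

93 score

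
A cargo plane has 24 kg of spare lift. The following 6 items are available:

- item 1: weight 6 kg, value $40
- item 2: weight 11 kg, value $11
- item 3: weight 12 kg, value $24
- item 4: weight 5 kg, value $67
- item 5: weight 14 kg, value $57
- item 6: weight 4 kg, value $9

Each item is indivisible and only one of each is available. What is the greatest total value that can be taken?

$133

Check high-value combinations within 24 kg:
- item 4+item 5+item 6: weight 5+14+4=23, value 67+57+9=133
- item 1+item 3+item 4: weight 6+12+5=23, value 40+24+67=131
- item 4+item 5: weight 5+14=19, value 67+57=124
- item 1+item 2+item 4: weight 6+11+5=22, value 40+11+67=118
- item 1+item 4+item 6: weight 6+5+4=15, value 40+67+9=116
Best: $133.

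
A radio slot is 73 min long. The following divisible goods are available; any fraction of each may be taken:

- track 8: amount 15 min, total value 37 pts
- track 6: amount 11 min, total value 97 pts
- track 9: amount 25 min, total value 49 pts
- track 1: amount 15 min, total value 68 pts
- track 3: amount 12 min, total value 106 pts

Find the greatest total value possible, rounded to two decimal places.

347.20

Take in order of value per unit:
- track 3 (106/12 per unit): all 12 → value 106, running total 106.00
- track 6 (97/11 per unit): all 11 → value 97, running total 203.00
- track 1 (68/15 per unit): all 15 → value 68, running total 271.00
- track 8 (37/15 per unit): all 15 → value 37, running total 308.00
- track 9 (49/25 per unit): 20 of 25 → value 20×49/25 = 39.2000, running total 347.20
Total 347.20.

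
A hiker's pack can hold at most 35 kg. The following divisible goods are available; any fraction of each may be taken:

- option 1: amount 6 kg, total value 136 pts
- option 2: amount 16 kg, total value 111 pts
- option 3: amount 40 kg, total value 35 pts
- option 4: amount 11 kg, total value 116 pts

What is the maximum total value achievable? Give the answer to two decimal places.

364.75

Take in order of value per unit:
- option 1 (136/6 per unit): all 6 → value 136, running total 136.00
- option 4 (116/11 per unit): all 11 → value 116, running total 252.00
- option 2 (111/16 per unit): all 16 → value 111, running total 363.00
- option 3 (35/40 per unit): 2 of 40 → value 2×35/40 = 1.7500, running total 364.75
Total 364.75.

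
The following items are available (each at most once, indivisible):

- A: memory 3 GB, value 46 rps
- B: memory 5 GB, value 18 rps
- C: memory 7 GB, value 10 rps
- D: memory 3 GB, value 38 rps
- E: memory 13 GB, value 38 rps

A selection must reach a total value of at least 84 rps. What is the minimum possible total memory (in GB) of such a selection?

6

Subsets with value ≥ 84, sorted by total memory:
- A+D: memory 6, value 84
- A+B+D: memory 11, value 102
- A+C+D: memory 13, value 94
Minimum memory: 6 GB.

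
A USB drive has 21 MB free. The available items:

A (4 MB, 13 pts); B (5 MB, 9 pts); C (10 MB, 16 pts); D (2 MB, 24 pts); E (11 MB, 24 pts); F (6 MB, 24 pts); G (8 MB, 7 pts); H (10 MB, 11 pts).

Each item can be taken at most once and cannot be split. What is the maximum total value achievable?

Check high-value combinations within 21 MB:
- D+E+F: size 2+11+6=19, value 24+24+24=72
- A+B+D+F: size 4+5+2+6=17, value 13+9+24+24=70
- A+D+F+G: size 4+2+6+8=20, value 13+24+24+7=68
- C+D+F: size 10+2+6=18, value 16+24+24=64
Best: 72 pts.

72 pts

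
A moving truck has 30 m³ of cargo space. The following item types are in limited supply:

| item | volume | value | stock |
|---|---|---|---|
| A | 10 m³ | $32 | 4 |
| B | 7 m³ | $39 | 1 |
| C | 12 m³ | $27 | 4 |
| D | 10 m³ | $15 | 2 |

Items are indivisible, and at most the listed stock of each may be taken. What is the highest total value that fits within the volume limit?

$103

Top feasible selections:
- 2×A + 1×B: volume 27, value 103
- 1×A + 1×B + 1×C: volume 29, value 98
- 3×A: volume 30, value 96
Best: $103.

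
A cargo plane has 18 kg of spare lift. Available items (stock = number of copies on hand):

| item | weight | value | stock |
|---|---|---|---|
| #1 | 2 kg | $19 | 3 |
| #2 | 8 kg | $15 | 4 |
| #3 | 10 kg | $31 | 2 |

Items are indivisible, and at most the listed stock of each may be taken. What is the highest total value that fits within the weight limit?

Best selections within weight 18 and stock limits:
- 3×#1 + 1×#3: weight 16, value 88
- 3×#1 + 1×#2: weight 14, value 72
- 2×#1 + 1×#3: weight 14, value 69
- 3×#1: weight 6, value 57
Best: $88.

$88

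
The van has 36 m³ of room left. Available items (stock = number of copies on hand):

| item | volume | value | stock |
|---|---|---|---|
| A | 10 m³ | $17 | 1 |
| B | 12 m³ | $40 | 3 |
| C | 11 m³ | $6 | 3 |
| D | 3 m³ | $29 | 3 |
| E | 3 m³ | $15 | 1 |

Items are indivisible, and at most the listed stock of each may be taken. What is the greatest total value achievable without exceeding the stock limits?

Top feasible selections:
- 2×B + 3×D + 1×E: volume 36, value 182
- 2×B + 3×D: volume 33, value 167
- 1×A + 1×B + 3×D + 1×E: volume 34, value 159
Best: $182.

$182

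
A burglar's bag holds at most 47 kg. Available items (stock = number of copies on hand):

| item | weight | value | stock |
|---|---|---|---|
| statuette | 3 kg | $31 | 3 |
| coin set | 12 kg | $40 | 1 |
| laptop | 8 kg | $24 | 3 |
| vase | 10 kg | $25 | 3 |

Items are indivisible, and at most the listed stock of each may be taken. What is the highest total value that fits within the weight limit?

Top feasible selections:
- 3×statuette + 1×coin set + 2×laptop + 1×vase: weight 47, value 206
- 3×statuette + 1×coin set + 3×laptop: weight 45, value 205
- 3×statuette + 1×laptop + 3×vase: weight 47, value 192
Best: $206.

$206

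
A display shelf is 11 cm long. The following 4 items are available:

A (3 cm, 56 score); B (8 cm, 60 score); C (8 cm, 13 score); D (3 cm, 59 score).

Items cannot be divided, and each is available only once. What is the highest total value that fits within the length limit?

119 score

Check high-value combinations within 11 cm:
- B+D: length 8+3=11, value 60+59=119
- A+B: length 3+8=11, value 56+60=116
- A+D: length 3+3=6, value 56+59=115
- C+D: length 8+3=11, value 13+59=72
- A+C: length 3+8=11, value 56+13=69
Best: 119 score.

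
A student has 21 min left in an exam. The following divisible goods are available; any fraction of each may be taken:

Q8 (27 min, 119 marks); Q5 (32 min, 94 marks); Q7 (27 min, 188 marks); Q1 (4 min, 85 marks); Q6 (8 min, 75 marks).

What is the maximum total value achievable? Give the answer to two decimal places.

Take in order of value per unit:
- Q1 (85/4 per unit): all 4 → value 85, running total 85.00
- Q6 (75/8 per unit): all 8 → value 75, running total 160.00
- Q7 (188/27 per unit): 9 of 27 → value 9×188/27 = 62.6667, running total 222.67
Total 222.67.

222.67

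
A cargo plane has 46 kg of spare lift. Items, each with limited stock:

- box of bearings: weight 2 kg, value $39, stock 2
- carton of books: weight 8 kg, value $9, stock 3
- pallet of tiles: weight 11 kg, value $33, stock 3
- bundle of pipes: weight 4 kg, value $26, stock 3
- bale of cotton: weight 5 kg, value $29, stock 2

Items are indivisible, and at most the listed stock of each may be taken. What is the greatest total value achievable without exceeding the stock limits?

Top feasible selections:
- 2×box of bearings + 1×carton of books + 1×pallet of tiles + 3×bundle of pipes + 2×bale of cotton: weight 45, value 256
- 2×box of bearings + 2×pallet of tiles + 2×bundle of pipes + 2×bale of cotton: weight 44, value 254
Best: $256.

$256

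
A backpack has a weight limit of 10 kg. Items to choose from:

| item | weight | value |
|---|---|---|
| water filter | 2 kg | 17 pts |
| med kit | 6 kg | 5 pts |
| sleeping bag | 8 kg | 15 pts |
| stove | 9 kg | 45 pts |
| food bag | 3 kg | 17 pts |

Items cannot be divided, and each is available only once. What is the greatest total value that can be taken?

Check high-value combinations within 10 kg:
- stove: weight 9, value 45
- water filter+food bag: weight 2+3=5, value 17+17=34
- water filter+sleeping bag: weight 2+8=10, value 17+15=32
- water filter+med kit: weight 2+6=8, value 17+5=22
Best: 45 pts.

45 pts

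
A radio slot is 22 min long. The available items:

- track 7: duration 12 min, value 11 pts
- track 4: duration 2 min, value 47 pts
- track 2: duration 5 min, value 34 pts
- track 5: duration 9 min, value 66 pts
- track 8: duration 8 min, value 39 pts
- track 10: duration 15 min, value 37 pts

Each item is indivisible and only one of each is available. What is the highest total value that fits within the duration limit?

This is a 0/1 knapsack; check combinations near the capacity.
- track 4+track 5+track 8: duration 2+9+8=19, value 47+66+39=152
- track 4+track 2+track 5: duration 2+5+9=16, value 47+34+66=147
- track 2+track 5+track 8: duration 5+9+8=22, value 34+66+39=139
- track 4+track 2+track 8: duration 2+5+8=15, value 47+34+39=120
Best: 152 pts.

152 pts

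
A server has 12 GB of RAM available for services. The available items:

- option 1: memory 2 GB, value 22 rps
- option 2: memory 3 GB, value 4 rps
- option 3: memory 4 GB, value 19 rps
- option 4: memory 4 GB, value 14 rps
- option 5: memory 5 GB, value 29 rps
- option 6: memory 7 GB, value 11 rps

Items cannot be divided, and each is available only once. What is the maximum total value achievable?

70 rps

Check high-value combinations within 12 GB:
- option 1+option 3+option 5: memory 2+4+5=11, value 22+19+29=70
- option 1+option 4+option 5: memory 2+4+5=11, value 22+14+29=65
- option 1+option 3+option 4: memory 2+4+4=10, value 22+19+14=55
- option 1+option 2+option 5: memory 2+3+5=10, value 22+4+29=55
- option 2+option 3+option 5: memory 3+4+5=12, value 4+19+29=52
Best: 70 rps.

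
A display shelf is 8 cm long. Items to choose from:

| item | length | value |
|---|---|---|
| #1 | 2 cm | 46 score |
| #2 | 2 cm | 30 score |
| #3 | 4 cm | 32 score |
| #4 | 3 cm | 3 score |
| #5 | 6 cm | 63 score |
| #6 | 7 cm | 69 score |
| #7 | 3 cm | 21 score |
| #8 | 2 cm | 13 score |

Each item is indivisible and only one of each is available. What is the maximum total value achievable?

109 score

This is a 0/1 knapsack; check combinations near the capacity.
- #1+#5: length 2+6=8, value 46+63=109
- #1+#2+#3: length 2+2+4=8, value 46+30+32=108
- #1+#2+#7: length 2+2+3=7, value 46+30+21=97
- #2+#5: length 2+6=8, value 30+63=93
Best: 109 score.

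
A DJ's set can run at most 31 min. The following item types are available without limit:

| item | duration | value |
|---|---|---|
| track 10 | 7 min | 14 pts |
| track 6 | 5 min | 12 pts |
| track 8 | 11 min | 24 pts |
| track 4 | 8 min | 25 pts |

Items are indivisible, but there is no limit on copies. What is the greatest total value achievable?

Best value-per-unit is track 4 at 25/8; filling with it alone gives 3×25 = 75.
Optimal mix: 1×track 10 + 3×track 4 → duration 31, value 89.

89 pts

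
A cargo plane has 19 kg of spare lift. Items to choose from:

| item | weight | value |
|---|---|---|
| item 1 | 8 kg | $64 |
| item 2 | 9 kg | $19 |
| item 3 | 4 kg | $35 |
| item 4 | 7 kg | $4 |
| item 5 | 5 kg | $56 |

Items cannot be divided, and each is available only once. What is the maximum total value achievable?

$155

Check high-value combinations within 19 kg:
- item 1+item 3+item 5: weight 8+4+5=17, value 64+35+56=155
- item 1+item 5: weight 8+5=13, value 64+56=120
- item 2+item 3+item 5: weight 9+4+5=18, value 19+35+56=110
- item 1+item 3+item 4: weight 8+4+7=19, value 64+35+4=103
Best: $155.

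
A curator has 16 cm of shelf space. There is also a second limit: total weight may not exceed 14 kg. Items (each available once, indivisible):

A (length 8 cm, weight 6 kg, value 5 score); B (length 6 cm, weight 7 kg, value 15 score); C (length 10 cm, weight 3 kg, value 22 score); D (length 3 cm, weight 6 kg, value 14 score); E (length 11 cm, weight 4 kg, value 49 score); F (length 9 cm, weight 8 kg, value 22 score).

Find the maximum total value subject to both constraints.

Feasible sets respecting both limits:
- D+E: length 14, weight 10, value 63
- E: length 11, weight 4, value 49
- B+C: length 16, weight 10, value 37
Best: 63 score.

63 score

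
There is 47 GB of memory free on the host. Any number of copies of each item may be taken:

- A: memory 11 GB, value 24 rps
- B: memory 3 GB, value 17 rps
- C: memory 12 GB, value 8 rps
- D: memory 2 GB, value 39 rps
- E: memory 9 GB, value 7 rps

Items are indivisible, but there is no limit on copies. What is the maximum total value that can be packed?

Best value-per-unit is D at 39/2, and filling with it alone uses memory 23×2=46. No mix of the others beats 23×39 = 897.

897 rps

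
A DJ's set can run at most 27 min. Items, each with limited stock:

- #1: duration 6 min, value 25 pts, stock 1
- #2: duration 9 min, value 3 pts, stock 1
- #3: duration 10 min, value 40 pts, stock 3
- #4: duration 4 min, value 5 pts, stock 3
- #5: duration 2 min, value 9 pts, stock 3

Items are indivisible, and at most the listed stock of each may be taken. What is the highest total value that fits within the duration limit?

107 pts

Best selections within duration 27 and stock limits:
- 2×#3 + 3×#5: duration 26, value 107
- 1×#1 + 2×#3: duration 26, value 105
- 2×#3 + 2×#5: duration 24, value 98
Best: 107 pts.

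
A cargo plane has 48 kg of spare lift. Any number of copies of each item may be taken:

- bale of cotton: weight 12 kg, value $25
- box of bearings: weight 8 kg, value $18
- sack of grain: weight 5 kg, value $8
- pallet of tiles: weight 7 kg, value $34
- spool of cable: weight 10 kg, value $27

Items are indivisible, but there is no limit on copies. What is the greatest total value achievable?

Best value-per-unit is pallet of tiles at 34/7; filling with it alone gives 6×34 = 204.
Optimal mix: 1×sack of grain + 6×pallet of tiles → weight 47, value 212.

$212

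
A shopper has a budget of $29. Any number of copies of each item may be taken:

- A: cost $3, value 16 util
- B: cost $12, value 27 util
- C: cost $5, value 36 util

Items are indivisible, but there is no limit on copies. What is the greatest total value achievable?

Best value-per-unit is C at 36/5; filling with it alone gives 5×36 = 180.
Optimal mix: 1×A + 5×C → cost 28, value 196.

196 util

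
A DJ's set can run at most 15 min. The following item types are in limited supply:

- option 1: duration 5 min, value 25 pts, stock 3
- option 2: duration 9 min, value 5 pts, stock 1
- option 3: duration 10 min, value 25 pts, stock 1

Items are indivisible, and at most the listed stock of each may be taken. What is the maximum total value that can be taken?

Top feasible selections:
- 3×option 1: duration 15, value 75
- 2×option 1: duration 10, value 50
- 1×option 1 + 1×option 3: duration 15, value 50
- 1×option 1 + 1×option 2: duration 14, value 30
Best: 75 pts.

75 pts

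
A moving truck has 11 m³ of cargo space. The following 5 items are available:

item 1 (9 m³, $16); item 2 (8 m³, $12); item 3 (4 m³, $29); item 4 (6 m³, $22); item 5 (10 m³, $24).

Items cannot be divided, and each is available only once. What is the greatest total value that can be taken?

$51

Check high-value combinations within 11 m³:
- item 3+item 4: volume 4+6=10, value 29+22=51
- item 3: volume 4, value 29
- item 5: volume 10, value 24
- item 4: volume 6, value 22
- item 1: volume 9, value 16
Best: $51.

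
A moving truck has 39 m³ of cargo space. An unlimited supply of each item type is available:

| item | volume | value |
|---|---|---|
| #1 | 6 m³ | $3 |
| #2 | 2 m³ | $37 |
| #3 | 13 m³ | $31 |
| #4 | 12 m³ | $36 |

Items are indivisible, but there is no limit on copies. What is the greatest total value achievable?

Best value-per-unit is #2 at 37/2, and filling with it alone uses volume 19×2=38. No mix of the others beats 19×37 = 703.

$703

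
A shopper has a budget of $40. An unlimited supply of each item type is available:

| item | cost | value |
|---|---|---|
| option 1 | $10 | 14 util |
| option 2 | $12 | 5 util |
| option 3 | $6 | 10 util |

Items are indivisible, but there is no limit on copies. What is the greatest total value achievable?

Best value-per-unit is option 3 at 10/6; filling with it alone gives 6×10 = 60.
Optimal mix: 1×option 1 + 5×option 3 → cost 40, value 64.

64 util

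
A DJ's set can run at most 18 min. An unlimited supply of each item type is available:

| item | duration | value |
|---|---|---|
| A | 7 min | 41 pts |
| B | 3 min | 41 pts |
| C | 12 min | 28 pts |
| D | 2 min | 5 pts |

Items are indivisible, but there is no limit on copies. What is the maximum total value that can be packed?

246 pts

Best value-per-unit is B at 41/3, and filling with it alone uses duration 6×3=18. No mix of the others beats 6×41 = 246.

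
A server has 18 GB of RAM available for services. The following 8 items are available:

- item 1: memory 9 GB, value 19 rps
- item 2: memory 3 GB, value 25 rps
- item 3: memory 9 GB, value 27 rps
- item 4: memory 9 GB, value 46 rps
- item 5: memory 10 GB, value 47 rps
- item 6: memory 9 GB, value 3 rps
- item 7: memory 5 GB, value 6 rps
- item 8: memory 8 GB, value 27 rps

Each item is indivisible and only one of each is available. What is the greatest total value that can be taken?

78 rps

This is a 0/1 knapsack; check combinations near the capacity.
- item 2+item 5+item 7: memory 3+10+5=18, value 25+47+6=78
- item 2+item 4+item 7: memory 3+9+5=17, value 25+46+6=77
- item 5+item 8: memory 10+8=18, value 47+27=74
Best: 78 rps.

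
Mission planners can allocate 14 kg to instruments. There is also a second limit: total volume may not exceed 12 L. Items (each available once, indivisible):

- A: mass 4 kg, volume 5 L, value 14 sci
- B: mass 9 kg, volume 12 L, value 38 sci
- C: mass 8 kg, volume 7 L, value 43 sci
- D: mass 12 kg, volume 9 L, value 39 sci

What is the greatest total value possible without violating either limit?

Feasible sets respecting both limits:
- A+C: mass 12, volume 12, value 57
- C: mass 8, volume 7, value 43
- D: mass 12, volume 9, value 39
- B: mass 9, volume 12, value 38
Best: 57 sci.

57 sci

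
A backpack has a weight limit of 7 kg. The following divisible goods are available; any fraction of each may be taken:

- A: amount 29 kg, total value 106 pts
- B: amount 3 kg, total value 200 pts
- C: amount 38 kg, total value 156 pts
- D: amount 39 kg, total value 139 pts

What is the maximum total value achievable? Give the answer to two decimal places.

216.42

Take in order of value per unit:
- B (200/3 per unit): all 3 → value 200, running total 200.00
- C (156/38 per unit): 4 of 38 → value 4×156/38 = 16.4211, running total 216.42
Total 216.42.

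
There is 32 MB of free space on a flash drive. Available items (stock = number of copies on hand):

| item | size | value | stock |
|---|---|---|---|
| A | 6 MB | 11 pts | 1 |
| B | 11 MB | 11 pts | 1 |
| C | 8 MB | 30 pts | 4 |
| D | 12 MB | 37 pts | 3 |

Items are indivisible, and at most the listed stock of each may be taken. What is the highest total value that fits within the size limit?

120 pts

Best selections within size 32 and stock limits:
- 4×C: size 32, value 120
- 1×C + 2×D: size 32, value 104
- 1×A + 3×C: size 30, value 101
- 2×C + 1×D: size 28, value 97
Best: 120 pts.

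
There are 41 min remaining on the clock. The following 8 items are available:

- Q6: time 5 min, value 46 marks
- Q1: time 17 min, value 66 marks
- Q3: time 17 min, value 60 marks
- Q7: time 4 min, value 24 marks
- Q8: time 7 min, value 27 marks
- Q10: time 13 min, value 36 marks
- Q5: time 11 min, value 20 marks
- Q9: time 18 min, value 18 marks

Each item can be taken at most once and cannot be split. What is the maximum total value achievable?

Check high-value combinations within 41 min:
- Q6+Q1+Q3: time 5+17+17=39, value 46+66+60=172
- Q6+Q1+Q7+Q10: time 5+17+4+13=39, value 46+66+24+36=172
- Q6+Q3+Q7+Q10: time 5+17+4+13=39, value 46+60+24+36=166
- Q6+Q1+Q7+Q8: time 5+17+4+7=33, value 46+66+24+27=163
- Q6+Q1+Q8+Q5: time 5+17+7+11=40, value 46+66+27+20=159
Best: 172 marks.

172 marks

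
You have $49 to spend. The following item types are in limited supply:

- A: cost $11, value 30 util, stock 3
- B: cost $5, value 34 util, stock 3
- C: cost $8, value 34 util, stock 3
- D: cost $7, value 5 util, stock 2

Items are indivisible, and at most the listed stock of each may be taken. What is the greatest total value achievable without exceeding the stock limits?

209 util

Top feasible selections:
- 3×B + 3×C + 1×D: cost 46, value 209
- 1×A + 3×B + 2×C + 1×D: cost 49, value 205
Best: 209 util.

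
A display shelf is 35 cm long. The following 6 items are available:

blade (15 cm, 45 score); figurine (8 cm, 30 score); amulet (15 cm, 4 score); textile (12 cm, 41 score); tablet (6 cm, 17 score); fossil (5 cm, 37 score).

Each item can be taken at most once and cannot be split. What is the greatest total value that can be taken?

129 score

Check high-value combinations within 35 cm:
- blade+figurine+tablet+fossil: length 15+8+6+5=34, value 45+30+17+37=129
- figurine+textile+tablet+fossil: length 8+12+6+5=31, value 30+41+17+37=125
- blade+textile+fossil: length 15+12+5=32, value 45+41+37=123
Best: 129 score.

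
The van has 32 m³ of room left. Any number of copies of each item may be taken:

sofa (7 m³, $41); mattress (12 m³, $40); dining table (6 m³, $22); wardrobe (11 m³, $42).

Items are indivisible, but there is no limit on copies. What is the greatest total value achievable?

Best value-per-unit is sofa at 41/7; filling with it alone gives 4×41 = 164.
Optimal mix: 3×sofa + 1×wardrobe → volume 32, value 165.

$165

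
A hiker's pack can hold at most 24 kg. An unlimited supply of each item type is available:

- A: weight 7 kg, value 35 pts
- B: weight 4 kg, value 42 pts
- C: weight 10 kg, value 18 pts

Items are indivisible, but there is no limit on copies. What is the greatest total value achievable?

Best value-per-unit is B at 42/4, and filling with it alone uses weight 6×4=24. No mix of the others beats 6×42 = 252.

252 pts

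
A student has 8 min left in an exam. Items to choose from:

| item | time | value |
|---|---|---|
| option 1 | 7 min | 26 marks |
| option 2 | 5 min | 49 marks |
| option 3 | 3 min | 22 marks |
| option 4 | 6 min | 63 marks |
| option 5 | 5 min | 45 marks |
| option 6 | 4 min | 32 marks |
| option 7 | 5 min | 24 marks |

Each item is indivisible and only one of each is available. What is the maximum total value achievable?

71 marks

Check high-value combinations within 8 min:
- option 2+option 3: time 5+3=8, value 49+22=71
- option 3+option 5: time 3+5=8, value 22+45=67
- option 4: time 6, value 63
- option 3+option 6: time 3+4=7, value 22+32=54
Best: 71 marks.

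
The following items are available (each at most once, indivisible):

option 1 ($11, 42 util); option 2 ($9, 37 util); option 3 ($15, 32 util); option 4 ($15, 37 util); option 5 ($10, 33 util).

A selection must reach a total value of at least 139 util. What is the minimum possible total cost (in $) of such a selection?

45

Subsets with value ≥ 139, sorted by total cost:
- option 1+option 2+option 4+option 5: cost 45, value 149
- option 1+option 2+option 3+option 5: cost 45, value 144
Minimum cost: 45 $.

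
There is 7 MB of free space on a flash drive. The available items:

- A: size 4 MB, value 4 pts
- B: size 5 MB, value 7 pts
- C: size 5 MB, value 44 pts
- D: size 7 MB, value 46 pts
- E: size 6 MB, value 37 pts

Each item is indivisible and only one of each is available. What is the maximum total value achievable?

Check high-value combinations within 7 MB:
- D: size 7, value 46
- C: size 5, value 44
- E: size 6, value 37
- B: size 5, value 7
Best: 46 pts.

46 pts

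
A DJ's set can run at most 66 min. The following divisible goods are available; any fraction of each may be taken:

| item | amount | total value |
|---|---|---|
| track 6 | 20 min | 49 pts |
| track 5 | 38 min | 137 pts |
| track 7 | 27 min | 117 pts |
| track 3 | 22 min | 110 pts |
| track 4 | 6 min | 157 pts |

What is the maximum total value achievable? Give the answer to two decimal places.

423.66

Take in order of value per unit:
- track 4 (157/6 per unit): all 6 → value 157, running total 157.00
- track 3 (110/22 per unit): all 22 → value 110, running total 267.00
- track 7 (117/27 per unit): all 27 → value 117, running total 384.00
- track 5 (137/38 per unit): 11 of 38 → value 11×137/38 = 39.6579, running total 423.66
Total 423.66.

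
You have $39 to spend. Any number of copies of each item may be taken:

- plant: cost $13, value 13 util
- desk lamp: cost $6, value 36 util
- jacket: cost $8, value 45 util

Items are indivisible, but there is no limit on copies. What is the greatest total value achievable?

Best value-per-unit is desk lamp at 36/6; filling with it alone gives 6×36 = 216.
Optimal mix: 5×desk lamp + 1×jacket → cost 38, value 225.

225 util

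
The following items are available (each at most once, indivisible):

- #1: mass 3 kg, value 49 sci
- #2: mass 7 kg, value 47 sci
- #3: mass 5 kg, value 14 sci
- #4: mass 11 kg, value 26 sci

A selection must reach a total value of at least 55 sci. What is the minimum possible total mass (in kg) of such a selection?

Subsets with value ≥ 55, sorted by total mass:
- #1+#3: mass 8, value 63
- #1+#2: mass 10, value 96
Minimum mass: 8 kg.

8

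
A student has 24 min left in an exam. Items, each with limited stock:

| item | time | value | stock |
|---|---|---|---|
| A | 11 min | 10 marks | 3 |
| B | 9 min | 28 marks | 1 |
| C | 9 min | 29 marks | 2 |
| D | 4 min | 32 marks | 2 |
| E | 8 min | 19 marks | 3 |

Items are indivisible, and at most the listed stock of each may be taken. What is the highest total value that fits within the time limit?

102 marks

Top feasible selections:
- 2×D + 2×E: time 24, value 102
- 1×C + 2×D: time 17, value 93
Best: 102 marks.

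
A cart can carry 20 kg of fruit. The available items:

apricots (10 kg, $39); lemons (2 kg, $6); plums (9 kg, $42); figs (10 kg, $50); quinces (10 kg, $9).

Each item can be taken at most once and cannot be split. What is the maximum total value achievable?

$92

Check high-value combinations within 20 kg:
- plums+figs: weight 9+10=19, value 42+50=92
- apricots+figs: weight 10+10=20, value 39+50=89
- apricots+plums: weight 10+9=19, value 39+42=81
- figs+quinces: weight 10+10=20, value 50+9=59
- lemons+figs: weight 2+10=12, value 6+50=56
Best: $92.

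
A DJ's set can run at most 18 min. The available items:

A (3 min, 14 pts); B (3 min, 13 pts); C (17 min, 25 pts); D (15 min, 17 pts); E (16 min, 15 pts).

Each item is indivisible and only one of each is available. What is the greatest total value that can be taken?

Check high-value combinations within 18 min:
- A+D: duration 3+15=18, value 14+17=31
- B+D: duration 3+15=18, value 13+17=30
- A+B: duration 3+3=6, value 14+13=27
- C: duration 17, value 25
- D: duration 15, value 17
Best: 31 pts.

31 pts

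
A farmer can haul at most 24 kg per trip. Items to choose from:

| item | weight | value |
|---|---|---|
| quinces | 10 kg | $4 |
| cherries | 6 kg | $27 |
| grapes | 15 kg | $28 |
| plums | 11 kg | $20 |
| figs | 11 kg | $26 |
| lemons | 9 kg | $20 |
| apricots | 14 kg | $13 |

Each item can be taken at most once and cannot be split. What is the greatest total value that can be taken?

Check high-value combinations within 24 kg:
- cherries+grapes: weight 6+15=21, value 27+28=55
- cherries+figs: weight 6+11=17, value 27+26=53
- grapes+lemons: weight 15+9=24, value 28+20=48
Best: $55.

$55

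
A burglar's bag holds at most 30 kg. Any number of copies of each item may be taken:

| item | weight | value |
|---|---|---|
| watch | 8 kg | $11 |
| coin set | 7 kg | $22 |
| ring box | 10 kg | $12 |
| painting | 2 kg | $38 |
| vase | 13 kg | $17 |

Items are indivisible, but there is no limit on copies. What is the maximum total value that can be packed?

Best value-per-unit is painting at 38/2, and filling with it alone uses weight 15×2=30. No mix of the others beats 15×38 = 570.

$570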